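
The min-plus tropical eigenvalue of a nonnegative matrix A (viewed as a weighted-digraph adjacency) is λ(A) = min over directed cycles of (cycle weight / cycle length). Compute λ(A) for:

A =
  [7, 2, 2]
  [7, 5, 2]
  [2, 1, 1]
λ(A) = 1

Enumerate directed cycles and compute their means (weight / length). Sample:
  cycle 0 → 0: weight = 7, length = 1, mean = 7/1 ≈ 7.000
  cycle 1 → 1: weight = 5, length = 1, mean = 5/1 ≈ 5.000
  cycle 2 → 2: weight = 1, length = 1, mean = 1/1 ≈ 1.000
  cycle 0 → 1 → 0: weight = 9, length = 2, mean = 9/2 ≈ 4.500
  cycle 0 → 2 → 0: weight = 4, length = 2, mean = 4/2 ≈ 2.000
  cycle 1 → 0 → 1: weight = 9, length = 2, mean = 9/2 ≈ 4.500
Minimum mean = 1.000, attained e.g. along the cycle 2 → 2 with weight 1 and length 1. So λ(A) = 1/1 = 1.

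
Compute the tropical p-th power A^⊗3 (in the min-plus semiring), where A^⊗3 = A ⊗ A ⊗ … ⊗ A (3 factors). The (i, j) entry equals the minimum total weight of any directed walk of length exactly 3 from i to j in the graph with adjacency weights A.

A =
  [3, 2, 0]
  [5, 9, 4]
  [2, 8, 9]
A^⊗3 =
  [5, 4, 2]
  [7, 8, 6]
  [4, 7, 5]

Each entry (A^⊗3)_ij equals the minimum over all length-3 walks i = v_0 → v_1 → … → v_3 = j of Σ_t A[v_t][v_{t+1}]. For example, for (i, j) = (0, 2) we minimise over 9 possible intermediate vertex sequences; the minimum is 2, attained along the walk 0 → 2 → 0 → 2.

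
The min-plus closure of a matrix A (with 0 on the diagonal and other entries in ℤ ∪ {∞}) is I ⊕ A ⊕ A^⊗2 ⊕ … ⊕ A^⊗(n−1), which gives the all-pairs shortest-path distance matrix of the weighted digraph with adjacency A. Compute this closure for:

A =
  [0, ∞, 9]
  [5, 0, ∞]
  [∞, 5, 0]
Closure =
  [0, 14, 9]
  [5, 0, 14]
  [10, 5, 0]

This is the Floyd-Warshall all-pairs shortest-path computation. For each intermediate vertex k = 0, 1, …, 2, update dist[i][j] ← min(dist[i][j], dist[i][k] + dist[k][j]). The final matrix gives, for each (i, j), the minimum total weight of any directed path from i to j (possibly empty when i = j).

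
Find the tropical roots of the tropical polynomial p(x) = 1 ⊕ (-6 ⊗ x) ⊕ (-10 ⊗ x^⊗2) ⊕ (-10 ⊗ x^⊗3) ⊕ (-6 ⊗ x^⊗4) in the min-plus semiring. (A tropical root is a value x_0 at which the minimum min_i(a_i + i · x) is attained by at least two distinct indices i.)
Roots: {-4, 0, 4, 7}

Each tropical root is a break point of the lower envelope of the lines y = a_i + i · x (there are 5 lines, with slopes 0, 1, ..., 4). Only the lines that attain the minimum somewhere contribute to roots; other lines are dominated. Here the surviving (envelope) indices are i = 4, i = 3, i = 2, i = 1, i = 0.
Intersections between consecutive envelope lines give the roots: for adjacent envelope indices i < j the intersection is x = (a_i − a_j) / (j − i). Reading off the sorted break points: {-4, 0, 4, 7}.
Verification: at each break x_0, at least two indices attain the minimum of min_i(a_i + i · x_0).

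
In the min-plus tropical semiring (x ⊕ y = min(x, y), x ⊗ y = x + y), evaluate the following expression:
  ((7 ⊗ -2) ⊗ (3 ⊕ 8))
((7 ⊗ -2) ⊗ (3 ⊕ 8)) = 8

Expand innermost to outermost. Recall ⊕ takes the minimum of its arguments and ⊗ takes their sum. Working out the expression ((7 ⊗ -2) ⊗ (3 ⊕ 8)) gives 8.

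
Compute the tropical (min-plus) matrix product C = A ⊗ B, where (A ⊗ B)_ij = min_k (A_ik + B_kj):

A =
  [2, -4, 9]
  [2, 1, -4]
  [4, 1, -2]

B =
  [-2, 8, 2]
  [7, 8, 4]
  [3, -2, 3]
A ⊗ B =
  [0, 4, 0]
  [-1, -6, -1]
  [1, -4, 1]

Apply the min-plus product entry-by-entry:
  C[0][0] = min over k of (A[0][0] + B[0][0] = 2 + -2 = 0, A[0][1] + B[1][0] = -4 + 7 = 3, A[0][2] + B[2][0] = 9 + 3 = 12) = 0 (attained at k = 0)
  C[0][1] = min over k of (A[0][0] + B[0][1] = 2 + 8 = 10, A[0][1] + B[1][1] = -4 + 8 = 4, A[0][2] + B[2][1] = 9 + -2 = 7) = 4 (attained at k = 1)
  C[0][2] = min over k of (A[0][0] + B[0][2] = 2 + 2 = 4, A[0][1] + B[1][2] = -4 + 4 = 0, A[0][2] + B[2][2] = 9 + 3 = 12) = 0 (attained at k = 1)
  C[1][0] = min over k of (A[1][0] + B[0][0] = 2 + -2 = 0, A[1][1] + B[1][0] = 1 + 7 = 8, A[1][2] + B[2][0] = -4 + 3 = -1) = -1 (attained at k = 2)
  C[1][1] = min over k of (A[1][0] + B[0][1] = 2 + 8 = 10, A[1][1] + B[1][1] = 1 + 8 = 9, A[1][2] + B[2][1] = -4 + -2 = -6) = -6 (attained at k = 2)
  C[1][2] = min over k of (A[1][0] + B[0][2] = 2 + 2 = 4, A[1][1] + B[1][2] = 1 + 4 = 5, A[1][2] + B[2][2] = -4 + 3 = -1) = -1 (attained at k = 2)
  C[2][0] = min over k of (A[2][0] + B[0][0] = 4 + -2 = 2, A[2][1] + B[1][0] = 1 + 7 = 8, A[2][2] + B[2][0] = -2 + 3 = 1) = 1 (attained at k = 2)
  C[2][1] = min over k of (A[2][0] + B[0][1] = 4 + 8 = 12, A[2][1] + B[1][1] = 1 + 8 = 9, A[2][2] + B[2][1] = -2 + -2 = -4) = -4 (attained at k = 2)
  C[2][2] = min over k of (A[2][0] + B[0][2] = 4 + 2 = 6, A[2][1] + B[1][2] = 1 + 4 = 5, A[2][2] + B[2][2] = -2 + 3 = 1) = 1 (attained at k = 2)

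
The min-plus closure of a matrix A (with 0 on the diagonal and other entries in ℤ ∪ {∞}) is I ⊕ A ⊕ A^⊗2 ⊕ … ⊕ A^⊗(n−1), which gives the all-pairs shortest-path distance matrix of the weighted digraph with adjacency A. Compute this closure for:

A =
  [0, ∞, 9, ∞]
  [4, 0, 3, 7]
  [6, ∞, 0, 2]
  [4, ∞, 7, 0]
Closure =
  [0, ∞, 9, 11]
  [4, 0, 3, 5]
  [6, ∞, 0, 2]
  [4, ∞, 7, 0]

This is the Floyd-Warshall all-pairs shortest-path computation. For each intermediate vertex k = 0, 1, …, 3, update dist[i][j] ← min(dist[i][j], dist[i][k] + dist[k][j]). The final matrix gives, for each (i, j), the minimum total weight of any directed path from i to j (possibly empty when i = j).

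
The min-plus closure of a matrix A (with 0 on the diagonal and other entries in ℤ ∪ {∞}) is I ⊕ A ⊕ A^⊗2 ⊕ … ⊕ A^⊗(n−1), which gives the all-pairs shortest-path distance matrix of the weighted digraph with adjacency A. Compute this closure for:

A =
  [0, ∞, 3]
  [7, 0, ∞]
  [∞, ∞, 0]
Closure =
  [0, ∞, 3]
  [7, 0, 10]
  [∞, ∞, 0]

This is the Floyd-Warshall all-pairs shortest-path computation. For each intermediate vertex k = 0, 1, …, 2, update dist[i][j] ← min(dist[i][j], dist[i][k] + dist[k][j]). The final matrix gives, for each (i, j), the minimum total weight of any directed path from i to j (possibly empty when i = j).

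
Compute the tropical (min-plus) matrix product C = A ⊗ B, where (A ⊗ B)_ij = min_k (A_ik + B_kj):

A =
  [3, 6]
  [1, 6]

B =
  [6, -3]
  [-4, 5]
A ⊗ B =
  [2, 0]
  [2, -2]

Apply the min-plus product entry-by-entry:
  C[0][0] = min over k of (A[0][0] + B[0][0] = 3 + 6 = 9, A[0][1] + B[1][0] = 6 + -4 = 2) = 2 (attained at k = 1)
  C[0][1] = min over k of (A[0][0] + B[0][1] = 3 + -3 = 0, A[0][1] + B[1][1] = 6 + 5 = 11) = 0 (attained at k = 0)
  C[1][0] = min over k of (A[1][0] + B[0][0] = 1 + 6 = 7, A[1][1] + B[1][0] = 6 + -4 = 2) = 2 (attained at k = 1)
  C[1][1] = min over k of (A[1][0] + B[0][1] = 1 + -3 = -2, A[1][1] + B[1][1] = 6 + 5 = 11) = -2 (attained at k = 0)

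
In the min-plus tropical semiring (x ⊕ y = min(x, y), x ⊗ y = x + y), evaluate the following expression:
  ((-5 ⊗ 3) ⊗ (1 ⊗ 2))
((-5 ⊗ 3) ⊗ (1 ⊗ 2)) = 1

Expand innermost to outermost. Recall ⊕ takes the minimum of its arguments and ⊗ takes their sum. Working out the expression ((-5 ⊗ 3) ⊗ (1 ⊗ 2)) gives 1.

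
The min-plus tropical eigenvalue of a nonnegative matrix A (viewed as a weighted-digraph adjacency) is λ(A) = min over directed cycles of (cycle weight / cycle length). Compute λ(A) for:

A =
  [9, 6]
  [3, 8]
λ(A) = 9/2

Enumerate directed cycles and compute their means (weight / length). Sample:
  cycle 0 → 0: weight = 9, length = 1, mean = 9/1 ≈ 9.000
  cycle 1 → 1: weight = 8, length = 1, mean = 8/1 ≈ 8.000
  cycle 0 → 1 → 0: weight = 9, length = 2, mean = 9/2 ≈ 4.500
  cycle 1 → 0 → 1: weight = 9, length = 2, mean = 9/2 ≈ 4.500
Minimum mean = 4.500, attained e.g. along the cycle 0 → 1 → 0 with weight 9 and length 2. So λ(A) = 9/2 = 9/2.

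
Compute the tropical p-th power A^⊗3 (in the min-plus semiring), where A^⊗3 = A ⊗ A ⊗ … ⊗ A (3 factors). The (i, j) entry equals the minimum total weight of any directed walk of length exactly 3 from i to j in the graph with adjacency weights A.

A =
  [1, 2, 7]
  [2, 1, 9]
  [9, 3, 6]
A^⊗3 =
  [3, 4, 9]
  [4, 3, 10]
  [6, 5, 12]

Each entry (A^⊗3)_ij equals the minimum over all length-3 walks i = v_0 → v_1 → … → v_3 = j of Σ_t A[v_t][v_{t+1}]. For example, for (i, j) = (0, 2) we minimise over 9 possible intermediate vertex sequences; the minimum is 9, attained along the walk 0 → 0 → 0 → 2.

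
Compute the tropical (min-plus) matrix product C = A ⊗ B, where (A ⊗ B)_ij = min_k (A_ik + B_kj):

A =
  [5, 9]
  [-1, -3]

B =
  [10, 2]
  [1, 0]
A ⊗ B =
  [10, 7]
  [-2, -3]

Apply the min-plus product entry-by-entry:
  C[0][0] = min over k of (A[0][0] + B[0][0] = 5 + 10 = 15, A[0][1] + B[1][0] = 9 + 1 = 10) = 10 (attained at k = 1)
  C[0][1] = min over k of (A[0][0] + B[0][1] = 5 + 2 = 7, A[0][1] + B[1][1] = 9 + 0 = 9) = 7 (attained at k = 0)
  C[1][0] = min over k of (A[1][0] + B[0][0] = -1 + 10 = 9, A[1][1] + B[1][0] = -3 + 1 = -2) = -2 (attained at k = 1)
  C[1][1] = min over k of (A[1][0] + B[0][1] = -1 + 2 = 1, A[1][1] + B[1][1] = -3 + 0 = -3) = -3 (attained at k = 1)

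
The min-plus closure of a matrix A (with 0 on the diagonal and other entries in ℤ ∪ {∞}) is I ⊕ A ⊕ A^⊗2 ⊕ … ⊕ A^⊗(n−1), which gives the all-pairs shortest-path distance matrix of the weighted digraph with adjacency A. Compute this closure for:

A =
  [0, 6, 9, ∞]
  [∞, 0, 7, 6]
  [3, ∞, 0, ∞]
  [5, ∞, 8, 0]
Closure =
  [0, 6, 9, 12]
  [10, 0, 7, 6]
  [3, 9, 0, 15]
  [5, 11, 8, 0]

This is the Floyd-Warshall all-pairs shortest-path computation. For each intermediate vertex k = 0, 1, …, 3, update dist[i][j] ← min(dist[i][j], dist[i][k] + dist[k][j]). The final matrix gives, for each (i, j), the minimum total weight of any directed path from i to j (possibly empty when i = j).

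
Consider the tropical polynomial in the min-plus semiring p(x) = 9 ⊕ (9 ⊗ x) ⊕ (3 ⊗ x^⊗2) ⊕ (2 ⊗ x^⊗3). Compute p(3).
p(3) = 9

A tropical monomial a ⊗ x^⊗i evaluates to a + i · x. Evaluating each term at x = 3:
  Term 0 contributes 9 + 0 · 3 = 9
  Term 1 contributes 9 + 1 · 3 = 12
  Term 2 contributes 3 + 2 · 3 = 9
  Term 3 contributes 2 + 3 · 3 = 11
p(3) = ⊕ of these = min[9, 12, 9, 11] = 9.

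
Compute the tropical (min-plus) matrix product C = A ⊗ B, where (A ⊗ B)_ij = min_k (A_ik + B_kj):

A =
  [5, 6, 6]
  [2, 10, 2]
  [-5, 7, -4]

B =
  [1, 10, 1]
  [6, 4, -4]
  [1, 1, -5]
A ⊗ B =
  [6, 7, 1]
  [3, 3, -3]
  [-4, -3, -9]

Apply the min-plus product entry-by-entry:
  C[0][0] = min over k of (A[0][0] + B[0][0] = 5 + 1 = 6, A[0][1] + B[1][0] = 6 + 6 = 12, A[0][2] + B[2][0] = 6 + 1 = 7) = 6 (attained at k = 0)
  C[0][1] = min over k of (A[0][0] + B[0][1] = 5 + 10 = 15, A[0][1] + B[1][1] = 6 + 4 = 10, A[0][2] + B[2][1] = 6 + 1 = 7) = 7 (attained at k = 2)
  C[0][2] = min over k of (A[0][0] + B[0][2] = 5 + 1 = 6, A[0][1] + B[1][2] = 6 + -4 = 2, A[0][2] + B[2][2] = 6 + -5 = 1) = 1 (attained at k = 2)
  C[1][0] = min over k of (A[1][0] + B[0][0] = 2 + 1 = 3, A[1][1] + B[1][0] = 10 + 6 = 16, A[1][2] + B[2][0] = 2 + 1 = 3) = 3 (attained at k = 0)
  C[1][1] = min over k of (A[1][0] + B[0][1] = 2 + 10 = 12, A[1][1] + B[1][1] = 10 + 4 = 14, A[1][2] + B[2][1] = 2 + 1 = 3) = 3 (attained at k = 2)
  C[1][2] = min over k of (A[1][0] + B[0][2] = 2 + 1 = 3, A[1][1] + B[1][2] = 10 + -4 = 6, A[1][2] + B[2][2] = 2 + -5 = -3) = -3 (attained at k = 2)
  C[2][0] = min over k of (A[2][0] + B[0][0] = -5 + 1 = -4, A[2][1] + B[1][0] = 7 + 6 = 13, A[2][2] + B[2][0] = -4 + 1 = -3) = -4 (attained at k = 0)
  C[2][1] = min over k of (A[2][0] + B[0][1] = -5 + 10 = 5, A[2][1] + B[1][1] = 7 + 4 = 11, A[2][2] + B[2][1] = -4 + 1 = -3) = -3 (attained at k = 2)
  C[2][2] = min over k of (A[2][0] + B[0][2] = -5 + 1 = -4, A[2][1] + B[1][2] = 7 + -4 = 3, A[2][2] + B[2][2] = -4 + -5 = -9) = -9 (attained at k = 2)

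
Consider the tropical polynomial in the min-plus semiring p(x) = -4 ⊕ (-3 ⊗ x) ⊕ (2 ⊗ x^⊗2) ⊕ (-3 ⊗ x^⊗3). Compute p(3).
p(3) = -4

A tropical monomial a ⊗ x^⊗i evaluates to a + i · x. Evaluating each term at x = 3:
  Term 0 contributes -4 + 0 · 3 = -4
  Term 1 contributes -3 + 1 · 3 = 0
  Term 2 contributes 2 + 2 · 3 = 8
  Term 3 contributes -3 + 3 · 3 = 6
p(3) = ⊕ of these = min[-4, 0, 8, 6] = -4.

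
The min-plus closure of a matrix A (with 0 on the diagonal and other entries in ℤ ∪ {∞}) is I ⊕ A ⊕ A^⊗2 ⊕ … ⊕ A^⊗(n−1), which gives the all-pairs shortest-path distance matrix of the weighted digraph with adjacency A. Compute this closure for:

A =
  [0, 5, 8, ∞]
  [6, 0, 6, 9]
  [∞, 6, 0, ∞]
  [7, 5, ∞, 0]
Closure =
  [0, 5, 8, 14]
  [6, 0, 6, 9]
  [12, 6, 0, 15]
  [7, 5, 11, 0]

This is the Floyd-Warshall all-pairs shortest-path computation. For each intermediate vertex k = 0, 1, …, 3, update dist[i][j] ← min(dist[i][j], dist[i][k] + dist[k][j]). The final matrix gives, for each (i, j), the minimum total weight of any directed path from i to j (possibly empty when i = j).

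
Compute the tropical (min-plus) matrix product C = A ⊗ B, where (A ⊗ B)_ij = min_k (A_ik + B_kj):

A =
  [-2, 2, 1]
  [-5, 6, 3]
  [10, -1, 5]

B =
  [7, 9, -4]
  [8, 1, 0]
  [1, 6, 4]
A ⊗ B =
  [2, 3, -6]
  [2, 4, -9]
  [6, 0, -1]

Apply the min-plus product entry-by-entry:
  C[0][0] = min over k of (A[0][0] + B[0][0] = -2 + 7 = 5, A[0][1] + B[1][0] = 2 + 8 = 10, A[0][2] + B[2][0] = 1 + 1 = 2) = 2 (attained at k = 2)
  C[0][1] = min over k of (A[0][0] + B[0][1] = -2 + 9 = 7, A[0][1] + B[1][1] = 2 + 1 = 3, A[0][2] + B[2][1] = 1 + 6 = 7) = 3 (attained at k = 1)
  C[0][2] = min over k of (A[0][0] + B[0][2] = -2 + -4 = -6, A[0][1] + B[1][2] = 2 + 0 = 2, A[0][2] + B[2][2] = 1 + 4 = 5) = -6 (attained at k = 0)
  C[1][0] = min over k of (A[1][0] + B[0][0] = -5 + 7 = 2, A[1][1] + B[1][0] = 6 + 8 = 14, A[1][2] + B[2][0] = 3 + 1 = 4) = 2 (attained at k = 0)
  C[1][1] = min over k of (A[1][0] + B[0][1] = -5 + 9 = 4, A[1][1] + B[1][1] = 6 + 1 = 7, A[1][2] + B[2][1] = 3 + 6 = 9) = 4 (attained at k = 0)
  C[1][2] = min over k of (A[1][0] + B[0][2] = -5 + -4 = -9, A[1][1] + B[1][2] = 6 + 0 = 6, A[1][2] + B[2][2] = 3 + 4 = 7) = -9 (attained at k = 0)
  C[2][0] = min over k of (A[2][0] + B[0][0] = 10 + 7 = 17, A[2][1] + B[1][0] = -1 + 8 = 7, A[2][2] + B[2][0] = 5 + 1 = 6) = 6 (attained at k = 2)
  C[2][1] = min over k of (A[2][0] + B[0][1] = 10 + 9 = 19, A[2][1] + B[1][1] = -1 + 1 = 0, A[2][2] + B[2][1] = 5 + 6 = 11) = 0 (attained at k = 1)
  C[2][2] = min over k of (A[2][0] + B[0][2] = 10 + -4 = 6, A[2][1] + B[1][2] = -1 + 0 = -1, A[2][2] + B[2][2] = 5 + 4 = 9) = -1 (attained at k = 1)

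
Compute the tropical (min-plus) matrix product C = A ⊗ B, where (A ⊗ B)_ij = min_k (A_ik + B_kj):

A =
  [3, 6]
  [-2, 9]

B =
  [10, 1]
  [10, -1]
A ⊗ B =
  [13, 4]
  [8, -1]

Apply the min-plus product entry-by-entry:
  C[0][0] = min over k of (A[0][0] + B[0][0] = 3 + 10 = 13, A[0][1] + B[1][0] = 6 + 10 = 16) = 13 (attained at k = 0)
  C[0][1] = min over k of (A[0][0] + B[0][1] = 3 + 1 = 4, A[0][1] + B[1][1] = 6 + -1 = 5) = 4 (attained at k = 0)
  C[1][0] = min over k of (A[1][0] + B[0][0] = -2 + 10 = 8, A[1][1] + B[1][0] = 9 + 10 = 19) = 8 (attained at k = 0)
  C[1][1] = min over k of (A[1][0] + B[0][1] = -2 + 1 = -1, A[1][1] + B[1][1] = 9 + -1 = 8) = -1 (attained at k = 0)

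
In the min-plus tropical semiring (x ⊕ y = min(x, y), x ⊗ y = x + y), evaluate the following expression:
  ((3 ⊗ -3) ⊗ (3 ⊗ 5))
((3 ⊗ -3) ⊗ (3 ⊗ 5)) = 8

Expand innermost to outermost. Recall ⊕ takes the minimum of its arguments and ⊗ takes their sum. Working out the expression ((3 ⊗ -3) ⊗ (3 ⊗ 5)) gives 8.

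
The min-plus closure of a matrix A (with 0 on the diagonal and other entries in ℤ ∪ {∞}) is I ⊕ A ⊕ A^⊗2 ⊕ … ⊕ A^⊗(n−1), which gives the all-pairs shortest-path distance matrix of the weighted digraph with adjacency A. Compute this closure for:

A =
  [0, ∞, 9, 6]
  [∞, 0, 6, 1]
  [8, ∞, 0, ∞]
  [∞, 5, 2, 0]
Closure =
  [0, 11, 8, 6]
  [11, 0, 3, 1]
  [8, 19, 0, 14]
  [10, 5, 2, 0]

This is the Floyd-Warshall all-pairs shortest-path computation. For each intermediate vertex k = 0, 1, …, 3, update dist[i][j] ← min(dist[i][j], dist[i][k] + dist[k][j]). The final matrix gives, for each (i, j), the minimum total weight of any directed path from i to j (possibly empty when i = j).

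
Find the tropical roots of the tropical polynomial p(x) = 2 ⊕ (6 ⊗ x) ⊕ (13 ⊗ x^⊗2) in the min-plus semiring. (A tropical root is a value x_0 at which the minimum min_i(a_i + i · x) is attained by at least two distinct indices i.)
Roots: {-7, -4}

Each tropical root is a break point of the lower envelope of the lines y = a_i + i · x (there are 3 lines, with slopes 0, 1, ..., 2). Only the lines that attain the minimum somewhere contribute to roots; other lines are dominated. Here the surviving (envelope) indices are i = 2, i = 1, i = 0.
Intersections between consecutive envelope lines give the roots: for adjacent envelope indices i < j the intersection is x = (a_i − a_j) / (j − i). Reading off the sorted break points: {-7, -4}.
Verification: at each break x_0, at least two indices attain the minimum of min_i(a_i + i · x_0).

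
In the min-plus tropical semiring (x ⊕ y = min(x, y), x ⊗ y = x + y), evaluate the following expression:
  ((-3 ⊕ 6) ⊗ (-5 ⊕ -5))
((-3 ⊕ 6) ⊗ (-5 ⊕ -5)) = -8

Expand innermost to outermost. Recall ⊕ takes the minimum of its arguments and ⊗ takes their sum. Working out the expression ((-3 ⊕ 6) ⊗ (-5 ⊕ -5)) gives -8.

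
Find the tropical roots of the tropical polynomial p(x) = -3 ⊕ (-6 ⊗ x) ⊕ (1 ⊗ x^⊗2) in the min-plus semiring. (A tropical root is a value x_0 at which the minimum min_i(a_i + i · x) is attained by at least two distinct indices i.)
Roots: {-7, 3}

Each tropical root is a break point of the lower envelope of the lines y = a_i + i · x (there are 3 lines, with slopes 0, 1, ..., 2). Only the lines that attain the minimum somewhere contribute to roots; other lines are dominated. Here the surviving (envelope) indices are i = 2, i = 1, i = 0.
Intersections between consecutive envelope lines give the roots: for adjacent envelope indices i < j the intersection is x = (a_i − a_j) / (j − i). Reading off the sorted break points: {-7, 3}.
Verification: at each break x_0, at least two indices attain the minimum of min_i(a_i + i · x_0).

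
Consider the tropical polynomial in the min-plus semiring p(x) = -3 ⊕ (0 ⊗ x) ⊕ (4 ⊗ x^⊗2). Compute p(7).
p(7) = -3

A tropical monomial a ⊗ x^⊗i evaluates to a + i · x. Evaluating each term at x = 7:
  Term 0 contributes -3 + 0 · 7 = -3
  Term 1 contributes 0 + 1 · 7 = 7
  Term 2 contributes 4 + 2 · 7 = 18
p(7) = ⊕ of these = min[-3, 7, 18] = -3.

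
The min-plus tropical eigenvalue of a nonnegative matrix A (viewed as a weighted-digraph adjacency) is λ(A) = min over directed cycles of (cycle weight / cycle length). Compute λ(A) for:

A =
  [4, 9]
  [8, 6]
λ(A) = 4

Enumerate directed cycles and compute their means (weight / length). Sample:
  cycle 0 → 0: weight = 4, length = 1, mean = 4/1 ≈ 4.000
  cycle 1 → 1: weight = 6, length = 1, mean = 6/1 ≈ 6.000
  cycle 0 → 1 → 0: weight = 17, length = 2, mean = 17/2 ≈ 8.500
  cycle 1 → 0 → 1: weight = 17, length = 2, mean = 17/2 ≈ 8.500
Minimum mean = 4.000, attained e.g. along the cycle 0 → 0 with weight 4 and length 1. So λ(A) = 4/1 = 4.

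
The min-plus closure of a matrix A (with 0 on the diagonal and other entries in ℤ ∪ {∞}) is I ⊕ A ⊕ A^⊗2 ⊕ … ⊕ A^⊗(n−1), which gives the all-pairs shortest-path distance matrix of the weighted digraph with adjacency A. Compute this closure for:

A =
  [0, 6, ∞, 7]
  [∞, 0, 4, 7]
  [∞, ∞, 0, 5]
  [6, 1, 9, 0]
Closure =
  [0, 6, 10, 7]
  [13, 0, 4, 7]
  [11, 6, 0, 5]
  [6, 1, 5, 0]

This is the Floyd-Warshall all-pairs shortest-path computation. For each intermediate vertex k = 0, 1, …, 3, update dist[i][j] ← min(dist[i][j], dist[i][k] + dist[k][j]). The final matrix gives, for each (i, j), the minimum total weight of any directed path from i to j (possibly empty when i = j).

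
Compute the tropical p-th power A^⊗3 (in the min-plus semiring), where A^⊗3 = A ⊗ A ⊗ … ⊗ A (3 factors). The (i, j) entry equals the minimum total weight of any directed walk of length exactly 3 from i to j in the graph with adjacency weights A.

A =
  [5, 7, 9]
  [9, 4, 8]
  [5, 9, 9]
A^⊗3 =
  [15, 15, 19]
  [17, 12, 16]
  [15, 16, 19]

Each entry (A^⊗3)_ij equals the minimum over all length-3 walks i = v_0 → v_1 → … → v_3 = j of Σ_t A[v_t][v_{t+1}]. For example, for (i, j) = (0, 2) we minimise over 9 possible intermediate vertex sequences; the minimum is 19, attained along the walk 0 → 0 → 0 → 2.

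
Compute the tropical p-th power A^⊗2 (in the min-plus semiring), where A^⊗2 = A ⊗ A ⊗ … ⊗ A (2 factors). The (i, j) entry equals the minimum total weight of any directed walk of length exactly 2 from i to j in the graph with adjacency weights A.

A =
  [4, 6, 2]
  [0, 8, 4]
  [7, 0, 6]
A^⊗2 =
  [6, 2, 6]
  [4, 4, 2]
  [0, 6, 4]

Each entry (A^⊗2)_ij equals the minimum over all length-2 walks i = v_0 → v_1 → … → v_2 = j of Σ_t A[v_t][v_{t+1}]. For example, for (i, j) = (0, 2) we minimise over 3 possible intermediate vertex sequences; the minimum is 6, attained along the walk 0 → 0 → 2.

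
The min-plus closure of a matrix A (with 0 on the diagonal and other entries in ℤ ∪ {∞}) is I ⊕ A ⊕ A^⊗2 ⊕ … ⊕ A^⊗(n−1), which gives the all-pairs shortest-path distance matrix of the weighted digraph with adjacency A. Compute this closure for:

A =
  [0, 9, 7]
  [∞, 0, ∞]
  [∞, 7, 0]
Closure =
  [0, 9, 7]
  [∞, 0, ∞]
  [∞, 7, 0]

This is the Floyd-Warshall all-pairs shortest-path computation. For each intermediate vertex k = 0, 1, …, 2, update dist[i][j] ← min(dist[i][j], dist[i][k] + dist[k][j]). The final matrix gives, for each (i, j), the minimum total weight of any directed path from i to j (possibly empty when i = j).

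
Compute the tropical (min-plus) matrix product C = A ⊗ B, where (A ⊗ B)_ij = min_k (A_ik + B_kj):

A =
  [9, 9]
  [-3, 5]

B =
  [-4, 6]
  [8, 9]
A ⊗ B =
  [5, 15]
  [-7, 3]

Apply the min-plus product entry-by-entry:
  C[0][0] = min over k of (A[0][0] + B[0][0] = 9 + -4 = 5, A[0][1] + B[1][0] = 9 + 8 = 17) = 5 (attained at k = 0)
  C[0][1] = min over k of (A[0][0] + B[0][1] = 9 + 6 = 15, A[0][1] + B[1][1] = 9 + 9 = 18) = 15 (attained at k = 0)
  C[1][0] = min over k of (A[1][0] + B[0][0] = -3 + -4 = -7, A[1][1] + B[1][0] = 5 + 8 = 13) = -7 (attained at k = 0)
  C[1][1] = min over k of (A[1][0] + B[0][1] = -3 + 6 = 3, A[1][1] + B[1][1] = 5 + 9 = 14) = 3 (attained at k = 0)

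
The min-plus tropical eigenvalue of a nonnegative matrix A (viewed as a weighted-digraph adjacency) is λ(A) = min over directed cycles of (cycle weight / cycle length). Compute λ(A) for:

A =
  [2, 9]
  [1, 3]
λ(A) = 2

Enumerate directed cycles and compute their means (weight / length). Sample:
  cycle 0 → 0: weight = 2, length = 1, mean = 2/1 ≈ 2.000
  cycle 1 → 1: weight = 3, length = 1, mean = 3/1 ≈ 3.000
  cycle 0 → 1 → 0: weight = 10, length = 2, mean = 10/2 ≈ 5.000
  cycle 1 → 0 → 1: weight = 10, length = 2, mean = 10/2 ≈ 5.000
Minimum mean = 2.000, attained e.g. along the cycle 0 → 0 with weight 2 and length 1. So λ(A) = 2/1 = 2.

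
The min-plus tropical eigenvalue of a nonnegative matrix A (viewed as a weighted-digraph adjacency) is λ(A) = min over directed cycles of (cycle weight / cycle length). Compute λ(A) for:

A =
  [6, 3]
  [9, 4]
λ(A) = 4

Enumerate directed cycles and compute their means (weight / length). Sample:
  cycle 0 → 0: weight = 6, length = 1, mean = 6/1 ≈ 6.000
  cycle 1 → 1: weight = 4, length = 1, mean = 4/1 ≈ 4.000
  cycle 0 → 1 → 0: weight = 12, length = 2, mean = 12/2 ≈ 6.000
  cycle 1 → 0 → 1: weight = 12, length = 2, mean = 12/2 ≈ 6.000
Minimum mean = 4.000, attained e.g. along the cycle 1 → 1 with weight 4 and length 1. So λ(A) = 4/1 = 4.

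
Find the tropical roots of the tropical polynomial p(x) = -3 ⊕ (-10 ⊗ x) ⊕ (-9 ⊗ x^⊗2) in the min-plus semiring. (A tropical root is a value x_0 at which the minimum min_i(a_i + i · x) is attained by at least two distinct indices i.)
Roots: {-1, 7}

Each tropical root is a break point of the lower envelope of the lines y = a_i + i · x (there are 3 lines, with slopes 0, 1, ..., 2). Only the lines that attain the minimum somewhere contribute to roots; other lines are dominated. Here the surviving (envelope) indices are i = 2, i = 1, i = 0.
Intersections between consecutive envelope lines give the roots: for adjacent envelope indices i < j the intersection is x = (a_i − a_j) / (j − i). Reading off the sorted break points: {-1, 7}.
Verification: at each break x_0, at least two indices attain the minimum of min_i(a_i + i · x_0).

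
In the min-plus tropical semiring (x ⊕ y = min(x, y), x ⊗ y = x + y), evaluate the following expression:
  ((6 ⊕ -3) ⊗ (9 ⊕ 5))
((6 ⊕ -3) ⊗ (9 ⊕ 5)) = 2

Expand innermost to outermost. Recall ⊕ takes the minimum of its arguments and ⊗ takes their sum. Working out the expression ((6 ⊕ -3) ⊗ (9 ⊕ 5)) gives 2.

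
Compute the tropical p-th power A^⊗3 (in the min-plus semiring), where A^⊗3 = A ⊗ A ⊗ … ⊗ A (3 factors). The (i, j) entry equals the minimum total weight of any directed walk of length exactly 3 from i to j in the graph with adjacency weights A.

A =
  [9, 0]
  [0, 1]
A^⊗3 =
  [1, 0]
  [0, 1]

Each entry (A^⊗3)_ij equals the minimum over all length-3 walks i = v_0 → v_1 → … → v_3 = j of Σ_t A[v_t][v_{t+1}]. For example, for (i, j) = (0, 1) we minimise over 4 possible intermediate vertex sequences; the minimum is 0, attained along the walk 0 → 1 → 0 → 1.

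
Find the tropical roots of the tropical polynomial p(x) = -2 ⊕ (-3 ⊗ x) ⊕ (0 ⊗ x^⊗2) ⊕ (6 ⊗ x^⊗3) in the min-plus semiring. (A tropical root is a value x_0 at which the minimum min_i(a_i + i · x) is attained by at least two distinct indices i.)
Roots: {-6, -3, 1}

Each tropical root is a break point of the lower envelope of the lines y = a_i + i · x (there are 4 lines, with slopes 0, 1, ..., 3). Only the lines that attain the minimum somewhere contribute to roots; other lines are dominated. Here the surviving (envelope) indices are i = 3, i = 2, i = 1, i = 0.
Intersections between consecutive envelope lines give the roots: for adjacent envelope indices i < j the intersection is x = (a_i − a_j) / (j − i). Reading off the sorted break points: {-6, -3, 1}.
Verification: at each break x_0, at least two indices attain the minimum of min_i(a_i + i · x_0).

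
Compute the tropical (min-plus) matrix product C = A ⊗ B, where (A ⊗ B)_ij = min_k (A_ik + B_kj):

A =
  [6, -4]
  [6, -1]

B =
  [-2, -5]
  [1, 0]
A ⊗ B =
  [-3, -4]
  [0, -1]

Apply the min-plus product entry-by-entry:
  C[0][0] = min over k of (A[0][0] + B[0][0] = 6 + -2 = 4, A[0][1] + B[1][0] = -4 + 1 = -3) = -3 (attained at k = 1)
  C[0][1] = min over k of (A[0][0] + B[0][1] = 6 + -5 = 1, A[0][1] + B[1][1] = -4 + 0 = -4) = -4 (attained at k = 1)
  C[1][0] = min over k of (A[1][0] + B[0][0] = 6 + -2 = 4, A[1][1] + B[1][0] = -1 + 1 = 0) = 0 (attained at k = 1)
  C[1][1] = min over k of (A[1][0] + B[0][1] = 6 + -5 = 1, A[1][1] + B[1][1] = -1 + 0 = -1) = -1 (attained at k = 1)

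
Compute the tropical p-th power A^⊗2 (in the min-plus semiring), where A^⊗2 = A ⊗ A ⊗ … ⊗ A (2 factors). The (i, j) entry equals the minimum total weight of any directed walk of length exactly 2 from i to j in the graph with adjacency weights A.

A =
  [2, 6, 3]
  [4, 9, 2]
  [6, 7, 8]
A^⊗2 =
  [4, 8, 5]
  [6, 9, 7]
  [8, 12, 9]

Each entry (A^⊗2)_ij equals the minimum over all length-2 walks i = v_0 → v_1 → … → v_2 = j of Σ_t A[v_t][v_{t+1}]. For example, for (i, j) = (0, 2) we minimise over 3 possible intermediate vertex sequences; the minimum is 5, attained along the walk 0 → 0 → 2.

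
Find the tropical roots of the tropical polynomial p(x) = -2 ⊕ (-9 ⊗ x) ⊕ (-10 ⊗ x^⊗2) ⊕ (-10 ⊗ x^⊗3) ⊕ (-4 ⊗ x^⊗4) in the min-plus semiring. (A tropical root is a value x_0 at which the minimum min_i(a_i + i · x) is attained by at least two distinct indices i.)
Roots: {-6, 0, 1, 7}

Each tropical root is a break point of the lower envelope of the lines y = a_i + i · x (there are 5 lines, with slopes 0, 1, ..., 4). Only the lines that attain the minimum somewhere contribute to roots; other lines are dominated. Here the surviving (envelope) indices are i = 4, i = 3, i = 2, i = 1, i = 0.
Intersections between consecutive envelope lines give the roots: for adjacent envelope indices i < j the intersection is x = (a_i − a_j) / (j − i). Reading off the sorted break points: {-6, 0, 1, 7}.
Verification: at each break x_0, at least two indices attain the minimum of min_i(a_i + i · x_0).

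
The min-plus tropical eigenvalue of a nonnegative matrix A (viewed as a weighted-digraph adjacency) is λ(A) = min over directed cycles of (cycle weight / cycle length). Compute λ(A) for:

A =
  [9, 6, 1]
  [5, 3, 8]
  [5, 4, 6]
λ(A) = 3

Enumerate directed cycles and compute their means (weight / length). Sample:
  cycle 0 → 0: weight = 9, length = 1, mean = 9/1 ≈ 9.000
  cycle 1 → 1: weight = 3, length = 1, mean = 3/1 ≈ 3.000
  cycle 2 → 2: weight = 6, length = 1, mean = 6/1 ≈ 6.000
  cycle 0 → 1 → 0: weight = 11, length = 2, mean = 11/2 ≈ 5.500
  cycle 0 → 2 → 0: weight = 6, length = 2, mean = 6/2 ≈ 3.000
  cycle 1 → 0 → 1: weight = 11, length = 2, mean = 11/2 ≈ 5.500
Minimum mean = 3.000, attained e.g. along the cycle 1 → 1 with weight 3 and length 1. So λ(A) = 3/1 = 3.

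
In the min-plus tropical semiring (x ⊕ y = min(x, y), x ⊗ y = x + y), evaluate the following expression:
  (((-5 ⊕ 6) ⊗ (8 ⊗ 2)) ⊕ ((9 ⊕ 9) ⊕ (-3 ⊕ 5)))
(((-5 ⊕ 6) ⊗ (8 ⊗ 2)) ⊕ ((9 ⊕ 9) ⊕ (-3 ⊕ 5))) = -3

Expand innermost to outermost. Recall ⊕ takes the minimum of its arguments and ⊗ takes their sum. Working out the expression (((-5 ⊕ 6) ⊗ (8 ⊗ 2)) ⊕ ((9 ⊕ 9) ⊕ (-3 ⊕ 5))) gives -3.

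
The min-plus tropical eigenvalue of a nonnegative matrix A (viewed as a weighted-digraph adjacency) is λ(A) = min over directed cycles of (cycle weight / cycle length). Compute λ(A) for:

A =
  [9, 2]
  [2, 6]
λ(A) = 2

Enumerate directed cycles and compute their means (weight / length). Sample:
  cycle 0 → 0: weight = 9, length = 1, mean = 9/1 ≈ 9.000
  cycle 1 → 1: weight = 6, length = 1, mean = 6/1 ≈ 6.000
  cycle 0 → 1 → 0: weight = 4, length = 2, mean = 4/2 ≈ 2.000
  cycle 1 → 0 → 1: weight = 4, length = 2, mean = 4/2 ≈ 2.000
Minimum mean = 2.000, attained e.g. along the cycle 0 → 1 → 0 with weight 4 and length 2. So λ(A) = 4/2 = 2.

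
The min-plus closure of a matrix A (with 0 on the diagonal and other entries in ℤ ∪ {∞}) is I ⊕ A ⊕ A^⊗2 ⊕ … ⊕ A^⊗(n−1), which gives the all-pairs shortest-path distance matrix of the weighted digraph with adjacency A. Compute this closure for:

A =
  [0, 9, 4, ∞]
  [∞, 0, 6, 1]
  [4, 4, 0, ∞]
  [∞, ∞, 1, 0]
Closure =
  [0, 8, 4, 9]
  [6, 0, 2, 1]
  [4, 4, 0, 5]
  [5, 5, 1, 0]

This is the Floyd-Warshall all-pairs shortest-path computation. For each intermediate vertex k = 0, 1, …, 3, update dist[i][j] ← min(dist[i][j], dist[i][k] + dist[k][j]). The final matrix gives, for each (i, j), the minimum total weight of any directed path from i to j (possibly empty when i = j).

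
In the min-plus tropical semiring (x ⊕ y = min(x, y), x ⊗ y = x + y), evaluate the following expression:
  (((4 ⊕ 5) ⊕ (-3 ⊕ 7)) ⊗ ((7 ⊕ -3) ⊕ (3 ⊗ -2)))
(((4 ⊕ 5) ⊕ (-3 ⊕ 7)) ⊗ ((7 ⊕ -3) ⊕ (3 ⊗ -2))) = -6

Expand innermost to outermost. Recall ⊕ takes the minimum of its arguments and ⊗ takes their sum. Working out the expression (((4 ⊕ 5) ⊕ (-3 ⊕ 7)) ⊗ ((7 ⊕ -3) ⊕ (3 ⊗ -2))) gives -6.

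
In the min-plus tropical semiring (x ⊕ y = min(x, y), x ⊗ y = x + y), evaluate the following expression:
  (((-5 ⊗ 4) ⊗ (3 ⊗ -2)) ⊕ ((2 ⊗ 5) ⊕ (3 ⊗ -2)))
(((-5 ⊗ 4) ⊗ (3 ⊗ -2)) ⊕ ((2 ⊗ 5) ⊕ (3 ⊗ -2))) = 0

Expand innermost to outermost. Recall ⊕ takes the minimum of its arguments and ⊗ takes their sum. Working out the expression (((-5 ⊗ 4) ⊗ (3 ⊗ -2)) ⊕ ((2 ⊗ 5) ⊕ (3 ⊗ -2))) gives 0.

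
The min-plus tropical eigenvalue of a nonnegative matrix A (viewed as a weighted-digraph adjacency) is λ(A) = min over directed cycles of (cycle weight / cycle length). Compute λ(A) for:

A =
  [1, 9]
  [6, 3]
λ(A) = 1

Enumerate directed cycles and compute their means (weight / length). Sample:
  cycle 0 → 0: weight = 1, length = 1, mean = 1/1 ≈ 1.000
  cycle 1 → 1: weight = 3, length = 1, mean = 3/1 ≈ 3.000
  cycle 0 → 1 → 0: weight = 15, length = 2, mean = 15/2 ≈ 7.500
  cycle 1 → 0 → 1: weight = 15, length = 2, mean = 15/2 ≈ 7.500
Minimum mean = 1.000, attained e.g. along the cycle 0 → 0 with weight 1 and length 1. So λ(A) = 1/1 = 1.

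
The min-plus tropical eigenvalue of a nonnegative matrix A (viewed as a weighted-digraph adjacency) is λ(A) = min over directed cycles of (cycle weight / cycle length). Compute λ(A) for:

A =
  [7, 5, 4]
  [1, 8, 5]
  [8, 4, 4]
λ(A) = 3

Enumerate directed cycles and compute their means (weight / length). Sample:
  cycle 0 → 0: weight = 7, length = 1, mean = 7/1 ≈ 7.000
  cycle 1 → 1: weight = 8, length = 1, mean = 8/1 ≈ 8.000
  cycle 2 → 2: weight = 4, length = 1, mean = 4/1 ≈ 4.000
  cycle 0 → 1 → 0: weight = 6, length = 2, mean = 6/2 ≈ 3.000
  cycle 0 → 2 → 0: weight = 12, length = 2, mean = 12/2 ≈ 6.000
  cycle 1 → 0 → 1: weight = 6, length = 2, mean = 6/2 ≈ 3.000
Minimum mean = 3.000, attained e.g. along the cycle 0 → 1 → 0 with weight 6 and length 2. So λ(A) = 6/2 = 3.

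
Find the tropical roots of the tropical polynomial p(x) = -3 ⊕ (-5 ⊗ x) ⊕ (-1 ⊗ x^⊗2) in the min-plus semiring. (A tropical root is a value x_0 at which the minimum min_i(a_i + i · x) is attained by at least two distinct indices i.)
Roots: {-4, 2}

Each tropical root is a break point of the lower envelope of the lines y = a_i + i · x (there are 3 lines, with slopes 0, 1, ..., 2). Only the lines that attain the minimum somewhere contribute to roots; other lines are dominated. Here the surviving (envelope) indices are i = 2, i = 1, i = 0.
Intersections between consecutive envelope lines give the roots: for adjacent envelope indices i < j the intersection is x = (a_i − a_j) / (j − i). Reading off the sorted break points: {-4, 2}.
Verification: at each break x_0, at least two indices attain the minimum of min_i(a_i + i · x_0).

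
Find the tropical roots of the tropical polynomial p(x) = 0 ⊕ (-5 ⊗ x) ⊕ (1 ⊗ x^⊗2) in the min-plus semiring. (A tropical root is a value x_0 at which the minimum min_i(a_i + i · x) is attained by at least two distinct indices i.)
Roots: {-6, 5}

Each tropical root is a break point of the lower envelope of the lines y = a_i + i · x (there are 3 lines, with slopes 0, 1, ..., 2). Only the lines that attain the minimum somewhere contribute to roots; other lines are dominated. Here the surviving (envelope) indices are i = 2, i = 1, i = 0.
Intersections between consecutive envelope lines give the roots: for adjacent envelope indices i < j the intersection is x = (a_i − a_j) / (j − i). Reading off the sorted break points: {-6, 5}.
Verification: at each break x_0, at least two indices attain the minimum of min_i(a_i + i · x_0).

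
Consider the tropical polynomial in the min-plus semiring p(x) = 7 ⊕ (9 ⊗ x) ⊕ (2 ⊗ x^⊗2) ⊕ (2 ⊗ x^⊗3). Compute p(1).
p(1) = 4

A tropical monomial a ⊗ x^⊗i evaluates to a + i · x. Evaluating each term at x = 1:
  Term 0 contributes 7 + 0 · 1 = 7
  Term 1 contributes 9 + 1 · 1 = 10
  Term 2 contributes 2 + 2 · 1 = 4
  Term 3 contributes 2 + 3 · 1 = 5
p(1) = ⊕ of these = min[7, 10, 4, 5] = 4.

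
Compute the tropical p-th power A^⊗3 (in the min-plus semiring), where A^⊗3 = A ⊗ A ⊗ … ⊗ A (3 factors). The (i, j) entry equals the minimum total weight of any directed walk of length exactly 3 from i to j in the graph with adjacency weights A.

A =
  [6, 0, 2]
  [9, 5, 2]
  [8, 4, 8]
A^⊗3 =
  [10, 6, 7]
  [15, 10, 8]
  [14, 10, 10]

Each entry (A^⊗3)_ij equals the minimum over all length-3 walks i = v_0 → v_1 → … → v_3 = j of Σ_t A[v_t][v_{t+1}]. For example, for (i, j) = (0, 2) we minimise over 9 possible intermediate vertex sequences; the minimum is 7, attained along the walk 0 → 1 → 1 → 2.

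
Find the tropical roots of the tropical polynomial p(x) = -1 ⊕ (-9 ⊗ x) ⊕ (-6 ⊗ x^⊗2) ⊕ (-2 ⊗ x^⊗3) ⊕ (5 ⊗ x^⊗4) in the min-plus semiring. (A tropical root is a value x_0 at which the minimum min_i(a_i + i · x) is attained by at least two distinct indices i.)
Roots: {-7, -4, -3, 8}

Each tropical root is a break point of the lower envelope of the lines y = a_i + i · x (there are 5 lines, with slopes 0, 1, ..., 4). Only the lines that attain the minimum somewhere contribute to roots; other lines are dominated. Here the surviving (envelope) indices are i = 4, i = 3, i = 2, i = 1, i = 0.
Intersections between consecutive envelope lines give the roots: for adjacent envelope indices i < j the intersection is x = (a_i − a_j) / (j − i). Reading off the sorted break points: {-7, -4, -3, 8}.
Verification: at each break x_0, at least two indices attain the minimum of min_i(a_i + i · x_0).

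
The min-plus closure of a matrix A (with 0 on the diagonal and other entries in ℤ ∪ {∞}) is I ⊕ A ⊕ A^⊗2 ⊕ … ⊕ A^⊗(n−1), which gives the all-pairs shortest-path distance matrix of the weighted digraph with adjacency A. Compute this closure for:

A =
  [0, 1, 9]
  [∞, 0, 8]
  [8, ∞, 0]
Closure =
  [0, 1, 9]
  [16, 0, 8]
  [8, 9, 0]

This is the Floyd-Warshall all-pairs shortest-path computation. For each intermediate vertex k = 0, 1, …, 2, update dist[i][j] ← min(dist[i][j], dist[i][k] + dist[k][j]). The final matrix gives, for each (i, j), the minimum total weight of any directed path from i to j (possibly empty when i = j).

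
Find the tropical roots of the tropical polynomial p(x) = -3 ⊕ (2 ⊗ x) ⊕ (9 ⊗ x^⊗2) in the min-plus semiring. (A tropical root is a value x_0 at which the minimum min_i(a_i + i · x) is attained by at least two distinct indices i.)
Roots: {-7, -5}

Each tropical root is a break point of the lower envelope of the lines y = a_i + i · x (there are 3 lines, with slopes 0, 1, ..., 2). Only the lines that attain the minimum somewhere contribute to roots; other lines are dominated. Here the surviving (envelope) indices are i = 2, i = 1, i = 0.
Intersections between consecutive envelope lines give the roots: for adjacent envelope indices i < j the intersection is x = (a_i − a_j) / (j − i). Reading off the sorted break points: {-7, -5}.
Verification: at each break x_0, at least two indices attain the minimum of min_i(a_i + i · x_0).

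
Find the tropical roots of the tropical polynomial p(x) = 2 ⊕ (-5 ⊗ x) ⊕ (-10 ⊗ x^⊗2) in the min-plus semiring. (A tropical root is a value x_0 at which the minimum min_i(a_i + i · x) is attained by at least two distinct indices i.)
Roots: {5, 7}

Each tropical root is a break point of the lower envelope of the lines y = a_i + i · x (there are 3 lines, with slopes 0, 1, ..., 2). Only the lines that attain the minimum somewhere contribute to roots; other lines are dominated. Here the surviving (envelope) indices are i = 2, i = 1, i = 0.
Intersections between consecutive envelope lines give the roots: for adjacent envelope indices i < j the intersection is x = (a_i − a_j) / (j − i). Reading off the sorted break points: {5, 7}.
Verification: at each break x_0, at least two indices attain the minimum of min_i(a_i + i · x_0).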